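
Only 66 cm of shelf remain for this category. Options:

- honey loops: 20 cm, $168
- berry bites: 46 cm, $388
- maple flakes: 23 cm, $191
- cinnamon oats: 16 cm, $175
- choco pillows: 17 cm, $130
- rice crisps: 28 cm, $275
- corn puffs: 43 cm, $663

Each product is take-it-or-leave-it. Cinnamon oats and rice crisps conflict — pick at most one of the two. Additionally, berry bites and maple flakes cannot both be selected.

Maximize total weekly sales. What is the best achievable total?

854

Density check — corn puffs 15.42, cinnamon oats 10.94, rice crisps 9.82, berry bites 8.43 are the best per cm.
Greedy by ratio would take cinnamon oats + corn puffs: 59 cm used, total 838.
The 16 cm tied up in cinnamon oats is better spent on maple flakes — total rises to 854 (66 cm).
Runner-up cinnamon oats + corn puffs tops out at 838.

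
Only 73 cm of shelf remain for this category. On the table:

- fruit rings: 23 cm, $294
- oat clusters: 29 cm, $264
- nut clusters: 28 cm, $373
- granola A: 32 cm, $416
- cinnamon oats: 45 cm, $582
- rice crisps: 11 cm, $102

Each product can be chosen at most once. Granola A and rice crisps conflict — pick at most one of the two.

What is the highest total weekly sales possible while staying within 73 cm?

955

Best packing: nut clusters + cinnamon oats — 73 cm, 955 total.
Runner-up fruit rings + cinnamon oats tops out at 876.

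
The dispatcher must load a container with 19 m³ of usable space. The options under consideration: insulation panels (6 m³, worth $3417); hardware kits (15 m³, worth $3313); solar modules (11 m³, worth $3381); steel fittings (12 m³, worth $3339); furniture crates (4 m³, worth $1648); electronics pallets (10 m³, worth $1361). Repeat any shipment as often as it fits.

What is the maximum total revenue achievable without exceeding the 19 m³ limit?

Ranking by ratio (revenue/m³): insulation panels 569.50, furniture crates 412.00, solar modules 307.36, steel fittings 278.25.
Best packing: 3×insulation panels — 18 m³, 10251 total.
No other feasible combination exceeds 10251.

10251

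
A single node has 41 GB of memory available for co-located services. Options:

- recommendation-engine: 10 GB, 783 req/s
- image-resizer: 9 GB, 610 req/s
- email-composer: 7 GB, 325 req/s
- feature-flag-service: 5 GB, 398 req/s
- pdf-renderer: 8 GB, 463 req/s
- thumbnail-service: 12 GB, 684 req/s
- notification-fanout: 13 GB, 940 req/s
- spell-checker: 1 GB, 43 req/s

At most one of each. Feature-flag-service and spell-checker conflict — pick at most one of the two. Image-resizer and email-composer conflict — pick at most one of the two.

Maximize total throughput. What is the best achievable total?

Recommendation-engine + image-resizer + pdf-renderer + notification-fanout + spell-checker uses 41 of the 41 GB and totals 2839.

2839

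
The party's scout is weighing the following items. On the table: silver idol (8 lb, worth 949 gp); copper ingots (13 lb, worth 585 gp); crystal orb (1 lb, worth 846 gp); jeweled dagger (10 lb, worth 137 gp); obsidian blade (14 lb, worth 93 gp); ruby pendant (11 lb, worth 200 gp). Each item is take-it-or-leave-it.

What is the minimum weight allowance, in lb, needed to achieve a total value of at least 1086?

Minimise lb subject to total value ≥ 1086.
silver idol + crystal orb reaches 1795 using 9 lb.
No combination under 9 lb hits 1086.

9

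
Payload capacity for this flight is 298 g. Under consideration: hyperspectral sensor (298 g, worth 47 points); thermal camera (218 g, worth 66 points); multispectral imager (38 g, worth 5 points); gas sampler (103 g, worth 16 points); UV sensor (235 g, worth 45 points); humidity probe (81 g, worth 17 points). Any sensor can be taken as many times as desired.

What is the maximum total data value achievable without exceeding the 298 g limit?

76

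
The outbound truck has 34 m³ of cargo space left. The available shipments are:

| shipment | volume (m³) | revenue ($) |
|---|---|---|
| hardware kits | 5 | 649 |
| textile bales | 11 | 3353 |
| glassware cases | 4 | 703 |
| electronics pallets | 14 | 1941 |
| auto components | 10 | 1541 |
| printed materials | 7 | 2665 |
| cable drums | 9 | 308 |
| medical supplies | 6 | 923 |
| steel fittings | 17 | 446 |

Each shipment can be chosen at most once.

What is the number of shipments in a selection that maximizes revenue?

Best achievable revenue is 8482.
One optimal bundle: textile bales + auto components + printed materials + medical supplies (34 m³).
All optima have 4 shipments.

4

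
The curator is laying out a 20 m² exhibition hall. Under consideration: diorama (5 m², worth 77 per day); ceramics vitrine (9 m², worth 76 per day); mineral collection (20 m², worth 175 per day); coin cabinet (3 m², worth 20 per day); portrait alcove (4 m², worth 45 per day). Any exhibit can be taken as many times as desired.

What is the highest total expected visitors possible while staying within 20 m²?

308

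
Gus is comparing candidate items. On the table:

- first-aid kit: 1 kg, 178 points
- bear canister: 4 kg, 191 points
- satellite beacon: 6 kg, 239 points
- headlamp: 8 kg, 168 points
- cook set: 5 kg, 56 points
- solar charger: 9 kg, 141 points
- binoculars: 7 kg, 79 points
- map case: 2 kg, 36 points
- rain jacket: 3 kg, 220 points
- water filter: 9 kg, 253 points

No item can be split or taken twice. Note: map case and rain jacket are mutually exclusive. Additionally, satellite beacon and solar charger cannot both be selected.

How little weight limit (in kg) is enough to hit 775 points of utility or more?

Need the lightest bundle worth ≥ 775.
Taking first-aid kit + bear canister + satellite beacon + rain jacket gives 828 (≥ 775) for 14 kg.
No combination under 14 kg hits 775.

14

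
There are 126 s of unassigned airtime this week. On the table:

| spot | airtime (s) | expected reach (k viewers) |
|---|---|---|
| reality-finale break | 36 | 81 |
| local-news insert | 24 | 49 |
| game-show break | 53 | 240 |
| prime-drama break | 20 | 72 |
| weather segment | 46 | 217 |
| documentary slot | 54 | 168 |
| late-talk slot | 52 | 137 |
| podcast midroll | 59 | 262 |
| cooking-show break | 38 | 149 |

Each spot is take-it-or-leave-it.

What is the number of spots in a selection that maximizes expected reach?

3

Optimal total is 551.
prime-drama break + weather segment + podcast midroll hits 551 at 125 s.
Every optimal selection uses 3 spots.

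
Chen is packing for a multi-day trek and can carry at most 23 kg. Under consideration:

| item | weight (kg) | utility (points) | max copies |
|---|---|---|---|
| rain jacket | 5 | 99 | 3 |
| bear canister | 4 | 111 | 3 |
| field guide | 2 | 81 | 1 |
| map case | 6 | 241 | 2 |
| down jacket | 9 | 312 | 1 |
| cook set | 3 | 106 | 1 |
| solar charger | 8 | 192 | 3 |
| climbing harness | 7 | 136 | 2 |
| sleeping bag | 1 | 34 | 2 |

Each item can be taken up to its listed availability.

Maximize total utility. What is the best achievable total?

By utility per kg: field guide 40.50, map case 40.17, cook set 35.33 lead.
Greedy by ratio would take bear canister + field guide + 2×map case + cook set + 2×sleeping bag: 23 kg used, total 848.
The 9 kg tied up in bear canister and cook set and 2×sleeping bag is better spent on down jacket — total rises to 875 (23 kg).

875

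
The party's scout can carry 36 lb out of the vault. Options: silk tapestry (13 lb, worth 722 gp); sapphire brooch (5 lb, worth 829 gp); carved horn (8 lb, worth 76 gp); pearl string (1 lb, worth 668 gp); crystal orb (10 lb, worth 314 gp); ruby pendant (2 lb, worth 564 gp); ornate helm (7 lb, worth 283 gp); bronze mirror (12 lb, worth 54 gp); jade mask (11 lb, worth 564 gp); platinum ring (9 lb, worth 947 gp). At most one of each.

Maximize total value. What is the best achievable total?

Greedy by ratio would take silk tapestry + sapphire brooch + pearl string + ruby pendant + platinum ring: 30 lb used, total 3730.
The 13 lb tied up in silk tapestry is better spent on ornate helm + jade mask — total rises to 3855 (35 lb).

3855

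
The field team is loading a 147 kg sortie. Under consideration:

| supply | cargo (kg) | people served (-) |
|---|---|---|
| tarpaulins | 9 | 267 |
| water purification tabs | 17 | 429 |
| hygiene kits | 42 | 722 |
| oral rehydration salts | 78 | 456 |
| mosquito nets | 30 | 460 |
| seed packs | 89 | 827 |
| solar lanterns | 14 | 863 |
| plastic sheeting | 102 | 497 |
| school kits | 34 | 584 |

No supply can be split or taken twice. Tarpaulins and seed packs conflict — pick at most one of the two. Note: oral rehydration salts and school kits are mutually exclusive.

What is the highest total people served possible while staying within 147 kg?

3325

Tarpaulins + water purification tabs + hygiene kits + mosquito nets + solar lanterns + school kits uses 146 of the 147 kg and totals 3325.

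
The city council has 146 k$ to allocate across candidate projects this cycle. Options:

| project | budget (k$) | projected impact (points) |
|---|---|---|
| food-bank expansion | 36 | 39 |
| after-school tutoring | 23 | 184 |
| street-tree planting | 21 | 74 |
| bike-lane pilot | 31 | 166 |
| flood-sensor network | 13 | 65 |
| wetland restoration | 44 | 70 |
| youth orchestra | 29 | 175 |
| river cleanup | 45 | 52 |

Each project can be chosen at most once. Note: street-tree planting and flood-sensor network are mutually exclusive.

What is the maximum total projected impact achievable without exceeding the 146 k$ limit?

Density check — after-school tutoring 8.00, youth orchestra 6.03, bike-lane pilot 5.35, flood-sensor network 5.00 are the best per k$.
After-school tutoring + bike-lane pilot + flood-sensor network + wetland restoration + youth orchestra uses 140 of the 146 k$ and totals 660.
Every other selection either busts 146 k$ or breaks a pairing rule or fails to beat 660.

660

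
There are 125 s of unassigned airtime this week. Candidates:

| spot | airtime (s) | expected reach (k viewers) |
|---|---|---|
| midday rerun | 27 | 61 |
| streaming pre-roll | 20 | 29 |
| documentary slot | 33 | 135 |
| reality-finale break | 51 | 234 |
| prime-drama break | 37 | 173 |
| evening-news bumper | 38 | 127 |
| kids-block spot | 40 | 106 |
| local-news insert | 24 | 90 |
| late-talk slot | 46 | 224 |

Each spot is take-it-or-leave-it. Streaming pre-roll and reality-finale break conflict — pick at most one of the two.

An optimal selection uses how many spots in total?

The maximum expected reach within 125 s is 548.
One optimal bundle: reality-finale break + local-news insert + late-talk slot (121 s).
Any selection reaching 548 contains exactly 3 spots.

3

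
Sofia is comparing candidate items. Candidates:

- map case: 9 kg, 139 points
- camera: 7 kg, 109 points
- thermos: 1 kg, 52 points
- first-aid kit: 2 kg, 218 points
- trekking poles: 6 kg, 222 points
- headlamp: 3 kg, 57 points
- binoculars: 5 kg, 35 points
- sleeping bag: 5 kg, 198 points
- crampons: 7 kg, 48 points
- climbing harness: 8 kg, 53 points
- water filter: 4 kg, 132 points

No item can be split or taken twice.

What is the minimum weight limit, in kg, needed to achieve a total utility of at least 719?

17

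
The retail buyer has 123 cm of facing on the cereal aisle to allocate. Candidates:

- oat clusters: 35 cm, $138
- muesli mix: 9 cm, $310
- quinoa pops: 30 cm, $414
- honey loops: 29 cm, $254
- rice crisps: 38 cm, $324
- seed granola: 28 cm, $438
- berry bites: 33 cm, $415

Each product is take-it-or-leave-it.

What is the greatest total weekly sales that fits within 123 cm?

Taking muesli mix + quinoa pops + seed granola + berry bites: 100 cm used, 1577 in weekly sales.
Next best is quinoa pops + honey loops + seed granola + berry bites at 1521 (120 cm) — short by 56.

1577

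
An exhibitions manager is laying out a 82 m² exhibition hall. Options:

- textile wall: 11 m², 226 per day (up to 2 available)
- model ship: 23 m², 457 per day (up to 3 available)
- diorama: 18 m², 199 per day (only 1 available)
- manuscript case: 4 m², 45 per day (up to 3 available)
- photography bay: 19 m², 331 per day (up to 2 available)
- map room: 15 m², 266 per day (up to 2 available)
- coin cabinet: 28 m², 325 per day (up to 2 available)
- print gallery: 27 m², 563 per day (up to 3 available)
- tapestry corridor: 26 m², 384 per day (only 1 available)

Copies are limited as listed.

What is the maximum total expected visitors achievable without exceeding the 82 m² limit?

1689

The ratio ordering already packs tightly: 3×print gallery, 81 m², 1689.
Nothing else within 82 m² beats 1689.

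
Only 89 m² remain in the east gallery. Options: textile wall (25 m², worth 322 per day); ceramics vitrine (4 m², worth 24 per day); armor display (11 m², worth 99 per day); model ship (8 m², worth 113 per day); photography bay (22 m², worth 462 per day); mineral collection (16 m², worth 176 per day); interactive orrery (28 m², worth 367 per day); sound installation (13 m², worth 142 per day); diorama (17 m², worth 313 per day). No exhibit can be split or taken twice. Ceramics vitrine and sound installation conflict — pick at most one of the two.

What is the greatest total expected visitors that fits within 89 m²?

Model ship + photography bay + interactive orrery + sound installation + diorama uses 88 of the 89 m² and totals 1397.
The closest alternative, textile wall + model ship + photography bay + mineral collection + diorama, reaches only 1386.

1397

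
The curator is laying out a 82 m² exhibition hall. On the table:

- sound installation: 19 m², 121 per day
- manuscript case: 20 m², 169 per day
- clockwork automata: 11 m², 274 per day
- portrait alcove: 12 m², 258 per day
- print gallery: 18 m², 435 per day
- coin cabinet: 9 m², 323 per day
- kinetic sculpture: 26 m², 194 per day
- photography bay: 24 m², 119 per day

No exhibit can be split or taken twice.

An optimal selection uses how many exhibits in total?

Optimal total is 1484.
One optimal bundle: clockwork automata + portrait alcove + print gallery + coin cabinet + kinetic sculpture (76 m²).
Any selection reaching 1484 contains exactly 5 exhibits.

5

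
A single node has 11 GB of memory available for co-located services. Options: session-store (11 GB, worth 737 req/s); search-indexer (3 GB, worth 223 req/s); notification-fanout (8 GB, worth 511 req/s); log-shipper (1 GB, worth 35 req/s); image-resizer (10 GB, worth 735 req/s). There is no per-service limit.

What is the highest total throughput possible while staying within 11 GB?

770

Ranking by ratio (throughput/GB): search-indexer 74.33, image-resizer 73.50, session-store 67.00.
Taking the top-ratio services first gives 3×search-indexer + 2×log-shipper for 739 (11 GB).
Dropping 3×search-indexer and log-shipper frees 10 GB; slotting in image-resizer (10 GB) lifts the total to 770 at 11 GB.
That's the maximum — no swap from here does better than 770.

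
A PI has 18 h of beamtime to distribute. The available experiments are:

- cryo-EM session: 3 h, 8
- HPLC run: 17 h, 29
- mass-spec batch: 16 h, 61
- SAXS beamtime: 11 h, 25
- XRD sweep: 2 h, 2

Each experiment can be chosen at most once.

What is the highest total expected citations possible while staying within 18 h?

63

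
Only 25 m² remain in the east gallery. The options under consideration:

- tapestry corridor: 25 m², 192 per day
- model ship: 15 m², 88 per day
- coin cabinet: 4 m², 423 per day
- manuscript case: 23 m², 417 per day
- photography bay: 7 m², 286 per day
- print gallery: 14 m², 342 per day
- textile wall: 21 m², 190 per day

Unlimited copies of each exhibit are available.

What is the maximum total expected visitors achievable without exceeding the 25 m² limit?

2538

Taking 6×coin cabinet: 24 m² used, 2538 in expected visitors.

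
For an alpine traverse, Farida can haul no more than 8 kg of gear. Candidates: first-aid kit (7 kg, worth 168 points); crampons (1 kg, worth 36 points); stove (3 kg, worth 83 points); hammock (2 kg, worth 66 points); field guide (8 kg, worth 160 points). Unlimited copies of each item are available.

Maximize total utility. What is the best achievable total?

288

Best packing: 8×crampons — 8 kg, 288 total.
No other feasible combination exceeds 288.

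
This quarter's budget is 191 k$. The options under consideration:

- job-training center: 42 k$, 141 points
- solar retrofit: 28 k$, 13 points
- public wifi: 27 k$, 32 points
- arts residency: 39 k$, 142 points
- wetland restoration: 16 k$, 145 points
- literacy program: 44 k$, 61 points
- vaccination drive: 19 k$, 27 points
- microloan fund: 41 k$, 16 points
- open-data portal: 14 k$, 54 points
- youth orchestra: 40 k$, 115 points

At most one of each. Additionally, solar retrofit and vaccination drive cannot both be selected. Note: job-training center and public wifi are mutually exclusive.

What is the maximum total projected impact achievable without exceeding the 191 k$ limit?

624

Taking job-training center + arts residency + wetland restoration + vaccination drive + open-data portal + youth orchestra: 170 k$ used, 624 in projected impact.
Next best is job-training center + solar retrofit + arts residency + wetland restoration + open-data portal + youth orchestra at 610 (179 k$) — short by 14.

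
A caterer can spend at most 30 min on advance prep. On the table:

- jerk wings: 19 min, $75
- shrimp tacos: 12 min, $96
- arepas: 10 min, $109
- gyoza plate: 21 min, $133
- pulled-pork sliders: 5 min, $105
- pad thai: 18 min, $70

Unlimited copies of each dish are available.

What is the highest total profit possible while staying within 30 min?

By profit per min: pulled-pork sliders 21.00, arepas 10.90, shrimp tacos 8.00, gyoza plate 6.33 lead.
Best packing: 6×pulled-pork sliders — 30 min, 630 total.

630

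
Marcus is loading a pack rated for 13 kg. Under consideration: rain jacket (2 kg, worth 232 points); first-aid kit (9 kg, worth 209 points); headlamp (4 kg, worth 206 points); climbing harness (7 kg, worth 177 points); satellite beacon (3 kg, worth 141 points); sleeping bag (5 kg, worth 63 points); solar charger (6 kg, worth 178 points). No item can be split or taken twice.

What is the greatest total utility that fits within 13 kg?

616

Density check — rain jacket 116.00, headlamp 51.50, satellite beacon 47.00, solar charger 29.67 are the best per kg.
A density-first pass picks rain jacket + headlamp + satellite beacon — 579 at 9 kg.
Dropping satellite beacon frees 3 kg; slotting in solar charger (6 kg) lifts the total to 616 at 12 kg.
An exhaustive check of the 128 subsets confirms 616.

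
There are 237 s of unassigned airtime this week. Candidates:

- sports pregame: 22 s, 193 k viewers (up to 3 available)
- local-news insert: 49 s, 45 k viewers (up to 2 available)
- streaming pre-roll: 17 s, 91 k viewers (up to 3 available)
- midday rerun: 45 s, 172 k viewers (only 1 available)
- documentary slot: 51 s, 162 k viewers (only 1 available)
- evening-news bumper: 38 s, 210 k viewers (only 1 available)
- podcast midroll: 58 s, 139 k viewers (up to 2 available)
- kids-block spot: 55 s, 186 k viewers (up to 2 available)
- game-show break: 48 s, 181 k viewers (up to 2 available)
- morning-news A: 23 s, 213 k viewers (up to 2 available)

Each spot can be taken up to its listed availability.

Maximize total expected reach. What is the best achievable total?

1578

Filling by ratio: 3×sports pregame + 3×streaming pre-roll + evening-news bumper + 2×morning-news A for 1488, with 36 s left unused.
Replace streaming pre-roll with game-show break: the trade gains 90 net, giving 1578 at 232 s.
Nothing else within 237 s beats 1578.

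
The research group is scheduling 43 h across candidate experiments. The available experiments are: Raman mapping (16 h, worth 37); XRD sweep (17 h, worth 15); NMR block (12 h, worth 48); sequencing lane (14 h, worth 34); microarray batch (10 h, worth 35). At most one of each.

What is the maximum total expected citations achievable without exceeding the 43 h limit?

120

Taking the top-ratio experiments first gives NMR block + sequencing lane + microarray batch for 117 (36 h).
Dropping sequencing lane frees 14 h; slotting in Raman mapping (16 h) lifts the total to 120 at 38 h.
The spare 5 h is too small for any remaining experiment, and no exchange beats 120.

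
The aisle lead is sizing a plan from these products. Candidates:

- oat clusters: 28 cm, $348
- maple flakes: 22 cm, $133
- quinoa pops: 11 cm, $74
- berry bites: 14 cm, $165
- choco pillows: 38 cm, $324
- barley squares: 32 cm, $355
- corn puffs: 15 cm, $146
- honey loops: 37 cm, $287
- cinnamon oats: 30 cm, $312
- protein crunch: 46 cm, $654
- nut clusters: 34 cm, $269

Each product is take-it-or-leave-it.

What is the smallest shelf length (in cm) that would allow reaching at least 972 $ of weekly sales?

Need the lightest bundle worth ≥ 972.
Taking oat clusters + protein crunch gives 1002 (≥ 972) for 74 cm.
No combination under 74 cm hits 972.

74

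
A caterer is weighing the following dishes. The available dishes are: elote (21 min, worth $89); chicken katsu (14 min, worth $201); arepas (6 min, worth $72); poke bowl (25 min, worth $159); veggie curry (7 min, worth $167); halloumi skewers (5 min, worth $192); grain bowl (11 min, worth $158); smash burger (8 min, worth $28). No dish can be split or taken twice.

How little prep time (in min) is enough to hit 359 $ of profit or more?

12

Look for the lowest-prep combination reaching 359.
veggie curry + halloumi skewers: 359 profit at 12 min.
No combination under 12 min hits 359.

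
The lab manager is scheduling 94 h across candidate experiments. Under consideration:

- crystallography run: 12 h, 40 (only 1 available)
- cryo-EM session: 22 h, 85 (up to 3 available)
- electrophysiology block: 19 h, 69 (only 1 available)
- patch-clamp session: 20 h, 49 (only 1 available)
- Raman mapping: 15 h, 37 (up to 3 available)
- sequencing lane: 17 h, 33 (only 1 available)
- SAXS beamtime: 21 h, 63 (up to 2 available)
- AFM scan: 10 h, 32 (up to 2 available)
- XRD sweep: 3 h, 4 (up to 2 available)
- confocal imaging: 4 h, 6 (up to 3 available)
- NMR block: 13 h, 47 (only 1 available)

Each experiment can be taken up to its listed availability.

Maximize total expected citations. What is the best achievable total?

346

Density check — cryo-EM session 3.86, electrophysiology block 3.63, NMR block 3.62 are the best per h.
The ratio heuristic lands on 3×cryo-EM session + electrophysiology block + 2×confocal imaging (336) but leaves 1 h idle.
But crystallography run + 3×cryo-EM session + XRD sweep + NMR block fits in 94 h and reaches 346.
That's the maximum — no swap from here does better than 346.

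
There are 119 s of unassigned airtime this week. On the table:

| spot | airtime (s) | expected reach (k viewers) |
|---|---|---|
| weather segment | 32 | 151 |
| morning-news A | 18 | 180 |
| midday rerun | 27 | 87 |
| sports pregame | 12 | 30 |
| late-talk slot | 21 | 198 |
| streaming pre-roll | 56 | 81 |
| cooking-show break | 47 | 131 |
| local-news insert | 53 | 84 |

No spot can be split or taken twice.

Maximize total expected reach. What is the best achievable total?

A density-first pass picks weather segment + morning-news A + midday rerun + sports pregame + late-talk slot — 646 at 110 s.
Replace midday rerun and sports pregame with cooking-show break: the trade gains 14 net, giving 660 at 118 s.
No other feasible combination exceeds 660.

660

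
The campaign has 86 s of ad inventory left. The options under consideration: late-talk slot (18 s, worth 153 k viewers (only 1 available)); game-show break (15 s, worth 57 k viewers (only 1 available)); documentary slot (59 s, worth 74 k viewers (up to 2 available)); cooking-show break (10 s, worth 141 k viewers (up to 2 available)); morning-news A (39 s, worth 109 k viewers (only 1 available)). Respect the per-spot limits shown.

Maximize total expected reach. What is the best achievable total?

Taking the top-ratio spots first gives late-talk slot + game-show break + 2×cooking-show break for 492 (53 s).
The 15 s tied up in game-show break is better spent on morning-news A — total rises to 544 (77 s).
Every other selection either busts 86 s or exceeds an availability limit or fails to beat 544.

544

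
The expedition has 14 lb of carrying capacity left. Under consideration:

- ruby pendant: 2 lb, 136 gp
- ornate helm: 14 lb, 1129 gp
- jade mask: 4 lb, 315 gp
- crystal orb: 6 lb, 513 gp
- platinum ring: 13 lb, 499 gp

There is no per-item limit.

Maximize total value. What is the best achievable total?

1162

Ruby pendant + 2×crystal orb uses 14 of the 14 lb and totals 1162.
Nothing else within 14 lb beats 1162.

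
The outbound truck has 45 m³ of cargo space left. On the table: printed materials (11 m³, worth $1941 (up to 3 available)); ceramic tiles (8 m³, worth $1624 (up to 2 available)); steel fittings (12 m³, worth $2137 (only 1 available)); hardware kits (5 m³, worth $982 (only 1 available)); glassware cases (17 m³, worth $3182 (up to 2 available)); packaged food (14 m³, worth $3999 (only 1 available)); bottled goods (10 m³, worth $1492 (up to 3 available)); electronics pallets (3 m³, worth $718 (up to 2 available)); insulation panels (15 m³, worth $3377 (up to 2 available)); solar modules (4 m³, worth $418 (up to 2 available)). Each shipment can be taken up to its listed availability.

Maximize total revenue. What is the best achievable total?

10753

Density check — packaged food 285.64, electronics pallets 239.33, insulation panels 225.13, ceramic tiles 203.00 are the best per m³.
Taking the top-ratio shipments first gives ceramic tiles + packaged food + 2×electronics pallets + insulation panels for 10436 (43 m³).
Dropping ceramic tiles and 2×electronics pallets frees 14 m³; slotting in insulation panels (15 m³) lifts the total to 10753 at 44 m³.
That's the maximum — no swap from here does better than 10753.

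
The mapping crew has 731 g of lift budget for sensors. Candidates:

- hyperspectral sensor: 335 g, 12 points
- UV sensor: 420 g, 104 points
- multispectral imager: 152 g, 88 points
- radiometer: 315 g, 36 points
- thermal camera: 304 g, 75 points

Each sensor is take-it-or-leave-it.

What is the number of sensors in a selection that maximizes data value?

Best achievable data value is 192.
One optimal bundle: UV sensor + multispectral imager (572 g).
All optima have 2 sensors.

2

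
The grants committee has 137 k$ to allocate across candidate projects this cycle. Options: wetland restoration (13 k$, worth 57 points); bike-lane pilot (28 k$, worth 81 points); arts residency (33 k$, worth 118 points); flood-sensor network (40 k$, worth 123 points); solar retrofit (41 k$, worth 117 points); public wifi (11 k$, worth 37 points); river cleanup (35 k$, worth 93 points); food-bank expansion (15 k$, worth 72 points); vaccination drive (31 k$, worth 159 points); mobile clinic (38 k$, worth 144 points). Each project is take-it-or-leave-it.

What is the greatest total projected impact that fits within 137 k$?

555

Ranking by ratio (projected impact/k$): vaccination drive 5.13, food-bank expansion 4.80, wetland restoration 4.38.
The ratio heuristic lands on wetland restoration + arts residency + food-bank expansion + vaccination drive + mobile clinic (550) but leaves 7 k$ idle.
Dropping arts residency frees 33 k$; slotting in flood-sensor network (40 k$) lifts the total to 555 at 137 k$.
The closest alternative, wetland restoration + arts residency + food-bank expansion + vaccination drive + mobile clinic, reaches only 550.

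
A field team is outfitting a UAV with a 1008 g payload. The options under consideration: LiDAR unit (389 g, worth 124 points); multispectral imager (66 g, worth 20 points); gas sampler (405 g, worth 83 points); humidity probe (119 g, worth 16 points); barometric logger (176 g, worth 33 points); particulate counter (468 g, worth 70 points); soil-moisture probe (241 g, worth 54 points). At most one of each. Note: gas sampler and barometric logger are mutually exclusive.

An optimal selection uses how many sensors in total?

Best achievable data value is 247.
LiDAR unit + multispectral imager + humidity probe + barometric logger + soil-moisture probe hits 247 at 991 g.
Every optimal selection uses 5 sensors.

5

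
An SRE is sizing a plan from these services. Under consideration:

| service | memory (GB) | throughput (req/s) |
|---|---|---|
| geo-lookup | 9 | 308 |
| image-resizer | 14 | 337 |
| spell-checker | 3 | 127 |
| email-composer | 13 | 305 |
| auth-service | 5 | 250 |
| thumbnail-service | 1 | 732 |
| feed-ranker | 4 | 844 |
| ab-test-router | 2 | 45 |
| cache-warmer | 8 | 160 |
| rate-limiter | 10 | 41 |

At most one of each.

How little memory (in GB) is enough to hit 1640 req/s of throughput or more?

8

Minimise GB subject to total throughput ≥ 1640.
spell-checker + thumbnail-service + feed-ranker: 1703 throughput at 8 GB.
No combination under 8 GB hits 1640.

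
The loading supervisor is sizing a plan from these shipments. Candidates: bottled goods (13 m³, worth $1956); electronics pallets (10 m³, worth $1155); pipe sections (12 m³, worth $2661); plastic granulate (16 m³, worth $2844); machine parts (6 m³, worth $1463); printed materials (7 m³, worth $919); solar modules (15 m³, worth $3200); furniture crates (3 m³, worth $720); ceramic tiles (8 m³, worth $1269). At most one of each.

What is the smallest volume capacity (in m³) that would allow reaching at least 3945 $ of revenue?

Need the lightest bundle worth ≥ 3945.
Taking pipe sections + machine parts gives 4124 (≥ 3945) for 18 m³.
No combination under 18 m³ hits 3945.

18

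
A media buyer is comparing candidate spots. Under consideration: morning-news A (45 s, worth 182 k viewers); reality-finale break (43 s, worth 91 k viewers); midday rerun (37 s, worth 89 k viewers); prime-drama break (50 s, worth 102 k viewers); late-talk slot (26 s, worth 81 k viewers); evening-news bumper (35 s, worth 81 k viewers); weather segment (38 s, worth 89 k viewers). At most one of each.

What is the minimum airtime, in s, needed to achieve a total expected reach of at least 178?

Minimise s subject to total expected reach ≥ 178.
Taking morning-news A gives 182 (≥ 178) for 45 s.
Any bundle with less than 45 s falls short of 178.

45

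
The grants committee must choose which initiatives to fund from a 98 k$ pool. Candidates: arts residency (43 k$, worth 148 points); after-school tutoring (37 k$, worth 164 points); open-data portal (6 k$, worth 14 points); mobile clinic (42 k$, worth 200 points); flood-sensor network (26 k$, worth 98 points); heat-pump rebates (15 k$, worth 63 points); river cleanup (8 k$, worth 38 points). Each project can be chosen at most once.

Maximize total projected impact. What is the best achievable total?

Filling by ratio: after-school tutoring + open-data portal + mobile clinic + river cleanup for 416, with 5 k$ left unused.
The 14 k$ tied up in open-data portal and river cleanup is better spent on heat-pump rebates — total rises to 427 (94 k$).

427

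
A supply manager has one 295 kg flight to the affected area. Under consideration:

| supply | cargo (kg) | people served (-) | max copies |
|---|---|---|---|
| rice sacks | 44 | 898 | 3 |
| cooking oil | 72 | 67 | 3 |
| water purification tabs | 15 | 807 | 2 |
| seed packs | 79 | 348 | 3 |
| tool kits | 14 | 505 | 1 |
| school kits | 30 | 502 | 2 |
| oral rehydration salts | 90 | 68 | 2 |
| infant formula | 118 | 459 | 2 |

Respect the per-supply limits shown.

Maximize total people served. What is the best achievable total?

Taking 3×rice sacks + 2×water purification tabs + tool kits + 2×school kits: 236 kg used, 5817 in people served.

5817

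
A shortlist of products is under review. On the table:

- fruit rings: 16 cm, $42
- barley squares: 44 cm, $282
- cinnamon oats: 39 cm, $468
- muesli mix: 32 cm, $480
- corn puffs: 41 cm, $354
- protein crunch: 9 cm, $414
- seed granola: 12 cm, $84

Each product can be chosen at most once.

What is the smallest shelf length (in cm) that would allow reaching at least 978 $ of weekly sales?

53

Need the lightest bundle worth ≥ 978.
muesli mix + protein crunch + seed granola reaches 978 using 53 cm.
No combination under 53 cm hits 978.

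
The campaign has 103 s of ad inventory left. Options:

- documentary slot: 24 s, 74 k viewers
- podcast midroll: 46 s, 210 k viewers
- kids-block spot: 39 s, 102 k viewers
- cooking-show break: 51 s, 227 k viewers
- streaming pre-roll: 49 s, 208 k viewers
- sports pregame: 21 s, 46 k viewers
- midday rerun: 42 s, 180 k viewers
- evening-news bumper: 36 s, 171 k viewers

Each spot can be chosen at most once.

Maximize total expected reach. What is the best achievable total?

437

Taking the top-ratio spots first gives podcast midroll + sports pregame + evening-news bumper for 427 (103 s).
Dropping sports pregame and evening-news bumper frees 57 s; slotting in cooking-show break (51 s) lifts the total to 437 at 97 s.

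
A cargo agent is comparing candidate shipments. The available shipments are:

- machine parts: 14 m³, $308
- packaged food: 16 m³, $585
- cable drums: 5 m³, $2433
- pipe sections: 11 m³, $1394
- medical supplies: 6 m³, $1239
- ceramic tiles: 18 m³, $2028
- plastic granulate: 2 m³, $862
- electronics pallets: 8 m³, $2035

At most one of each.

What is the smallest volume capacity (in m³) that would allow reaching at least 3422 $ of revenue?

11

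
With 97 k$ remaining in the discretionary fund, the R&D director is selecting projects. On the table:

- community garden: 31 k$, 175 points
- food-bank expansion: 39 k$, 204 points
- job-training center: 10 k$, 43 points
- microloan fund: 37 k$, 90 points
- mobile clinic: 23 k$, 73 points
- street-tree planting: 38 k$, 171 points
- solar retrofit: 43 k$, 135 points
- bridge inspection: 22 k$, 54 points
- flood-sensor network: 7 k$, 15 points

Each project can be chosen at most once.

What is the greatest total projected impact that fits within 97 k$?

452

A density-first pass picks community garden + food-bank expansion + job-training center + flood-sensor network — 437 at 87 k$.
Dropping job-training center and flood-sensor network frees 17 k$; slotting in mobile clinic (23 k$) lifts the total to 452 at 93 k$.
Runner-up community garden + food-bank expansion + job-training center + flood-sensor network tops out at 437.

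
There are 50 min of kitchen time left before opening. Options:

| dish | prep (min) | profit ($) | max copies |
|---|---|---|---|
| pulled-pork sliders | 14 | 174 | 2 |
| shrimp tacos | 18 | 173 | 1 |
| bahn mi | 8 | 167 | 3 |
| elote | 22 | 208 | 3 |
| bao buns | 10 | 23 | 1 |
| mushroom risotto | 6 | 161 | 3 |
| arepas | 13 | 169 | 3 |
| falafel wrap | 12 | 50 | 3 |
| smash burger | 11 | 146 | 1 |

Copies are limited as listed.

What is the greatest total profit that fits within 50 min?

997

By profit per min: mushroom risotto 26.83, bahn mi 20.88, smash burger 13.27 lead.
Filling by ratio: 3×bahn mi + 3×mushroom risotto for 984, with 8 min left unused.
Dropping mushroom risotto frees 6 min; slotting in pulled-pork sliders (14 min) lifts the total to 997 at 50 min.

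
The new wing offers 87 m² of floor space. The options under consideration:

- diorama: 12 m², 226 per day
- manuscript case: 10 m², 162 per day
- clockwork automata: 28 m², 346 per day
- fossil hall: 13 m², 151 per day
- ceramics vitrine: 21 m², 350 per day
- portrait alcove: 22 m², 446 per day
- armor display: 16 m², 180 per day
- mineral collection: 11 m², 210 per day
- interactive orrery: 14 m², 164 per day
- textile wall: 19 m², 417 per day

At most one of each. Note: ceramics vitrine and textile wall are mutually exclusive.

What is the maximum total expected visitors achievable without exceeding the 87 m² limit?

1612

Best packing: diorama + manuscript case + fossil hall + portrait alcove + mineral collection + textile wall — 87 m², 1612 total.
Next best is diorama + portrait alcove + armor display + mineral collection + textile wall at 1479 (80 m²) — short by 133.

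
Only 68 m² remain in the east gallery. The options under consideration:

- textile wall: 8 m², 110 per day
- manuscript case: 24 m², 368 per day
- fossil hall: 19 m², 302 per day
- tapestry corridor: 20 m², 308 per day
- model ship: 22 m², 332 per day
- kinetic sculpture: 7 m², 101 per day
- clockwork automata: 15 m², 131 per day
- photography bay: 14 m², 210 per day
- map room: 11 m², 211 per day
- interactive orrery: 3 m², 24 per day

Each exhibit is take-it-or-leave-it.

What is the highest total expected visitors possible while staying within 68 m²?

Filling by ratio: fossil hall + tapestry corridor + photography bay + map room + interactive orrery for 1055, with 1 m² left unused.
Replace tapestry corridor and interactive orrery with manuscript case: the trade gains 36 net, giving 1091 at 68 m².

1091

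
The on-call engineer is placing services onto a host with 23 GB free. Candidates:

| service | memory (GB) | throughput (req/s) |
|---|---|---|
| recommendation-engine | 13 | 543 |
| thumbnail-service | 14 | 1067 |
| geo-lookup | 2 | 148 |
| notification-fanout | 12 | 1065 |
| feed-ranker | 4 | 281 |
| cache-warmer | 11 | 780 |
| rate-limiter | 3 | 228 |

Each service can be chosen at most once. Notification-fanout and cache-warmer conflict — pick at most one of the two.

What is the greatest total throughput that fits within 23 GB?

The ratio heuristic lands on geo-lookup + notification-fanout + feed-ranker + rate-limiter (1722) but leaves 2 GB idle.
Replace notification-fanout with thumbnail-service: the trade gains 2 net, giving 1724 at 23 GB.
Next best is geo-lookup + notification-fanout + feed-ranker + rate-limiter at 1722 (21 GB) — short by 2.

1724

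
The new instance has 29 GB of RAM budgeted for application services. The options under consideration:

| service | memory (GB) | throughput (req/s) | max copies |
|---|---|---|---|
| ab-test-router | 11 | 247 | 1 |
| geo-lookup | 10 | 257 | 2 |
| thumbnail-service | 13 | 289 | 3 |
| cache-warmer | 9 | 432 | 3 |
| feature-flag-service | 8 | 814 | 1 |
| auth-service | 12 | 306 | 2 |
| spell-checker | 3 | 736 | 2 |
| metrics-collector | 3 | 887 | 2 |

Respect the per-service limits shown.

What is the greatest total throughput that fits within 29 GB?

4492

Ranking by ratio (throughput/GB): metrics-collector 295.67, spell-checker 245.33, feature-flag-service 101.75, cache-warmer 48.00.
Best packing: cache-warmer + feature-flag-service + 2×spell-checker + 2×metrics-collector — 29 GB, 4492 total.
Every other selection either busts 29 GB or exceeds an availability limit or fails to beat 4492.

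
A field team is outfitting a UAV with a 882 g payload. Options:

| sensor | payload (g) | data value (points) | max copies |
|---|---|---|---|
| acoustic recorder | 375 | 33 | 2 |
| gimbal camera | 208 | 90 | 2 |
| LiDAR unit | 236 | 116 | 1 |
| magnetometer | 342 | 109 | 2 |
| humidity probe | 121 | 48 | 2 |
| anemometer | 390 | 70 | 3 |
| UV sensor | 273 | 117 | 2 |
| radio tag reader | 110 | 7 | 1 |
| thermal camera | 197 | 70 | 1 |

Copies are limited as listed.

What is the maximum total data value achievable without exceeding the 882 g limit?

Greedy by ratio would take 2×gimbal camera + LiDAR unit + humidity probe: 773 g used, total 344.
The 444 g tied up in gimbal camera and LiDAR unit is better spent on 2×UV sensor — total rises to 372 (875 g).

372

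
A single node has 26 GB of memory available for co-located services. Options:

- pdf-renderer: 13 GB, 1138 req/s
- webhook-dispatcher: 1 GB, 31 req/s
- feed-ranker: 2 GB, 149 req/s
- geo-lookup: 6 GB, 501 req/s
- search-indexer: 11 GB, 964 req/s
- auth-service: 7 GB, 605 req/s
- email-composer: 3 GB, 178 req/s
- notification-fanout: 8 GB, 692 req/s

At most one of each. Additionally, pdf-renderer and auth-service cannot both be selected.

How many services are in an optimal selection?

The maximum throughput within 26 GB is 2261.
search-indexer + auth-service + notification-fanout hits 2261 at 26 GB.
Any selection reaching 2261 contains exactly 3 services.

3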